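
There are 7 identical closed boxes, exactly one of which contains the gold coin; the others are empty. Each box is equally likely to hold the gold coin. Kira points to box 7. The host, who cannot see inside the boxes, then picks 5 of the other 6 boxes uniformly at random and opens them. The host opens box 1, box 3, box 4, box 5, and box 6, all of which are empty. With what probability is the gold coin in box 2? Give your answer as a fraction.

1/2

Because the host chose which boxes to open without knowing where the gold coin is, the choice is independent of the prize location. Learning that none of the 5 opened boxes holds the gold coin simply rules out those 5 locations and leaves the remaining 2 boxes still equally likely by symmetry.
So P(the gold coin in box 2) = 1/2.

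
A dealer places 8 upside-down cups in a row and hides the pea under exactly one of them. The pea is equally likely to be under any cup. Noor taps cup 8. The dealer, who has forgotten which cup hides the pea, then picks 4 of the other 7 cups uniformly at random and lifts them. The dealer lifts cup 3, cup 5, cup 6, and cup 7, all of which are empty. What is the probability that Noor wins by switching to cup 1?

Apply Bayes' rule, conditioning on where the pea actually is.
If it is under any of cups 1, 2, 4, and 8 (prior 1/8 each): the dealer picks exactly this set with probability 1/35 regardless, and none is the prize; weight (1/8)·(1/35) = 1/280 each.
If it is under any of cups 3, 5, 6, and 7 (prior 1/8 each): that cup was opened and seen not to hold the prize — ruled out; weight (1/8)·0 = 0 each.
The weights sum to 1/70.
So P(the pea under cup 1 | the dealer opened cup 3, cup 5, cup 6, and cup 7) = (1/280) / (1/70) = 1/4.

1/4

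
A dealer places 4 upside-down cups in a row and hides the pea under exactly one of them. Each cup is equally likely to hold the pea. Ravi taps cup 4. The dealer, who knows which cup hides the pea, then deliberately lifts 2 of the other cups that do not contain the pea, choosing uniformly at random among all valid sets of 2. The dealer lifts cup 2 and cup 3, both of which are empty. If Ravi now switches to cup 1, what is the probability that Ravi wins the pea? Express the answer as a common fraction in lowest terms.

3/4

Consider each possible location of the pea in turn.
If it is under cup 1 (prior 1/4): the dealer has no choice, probability 1; weight (1/4)·1 = 1/4.
If it is under either of cups 2 and 3 (prior 1/4 each): that cup was opened and seen not to hold the prize — ruled out; weight (1/4)·0 = 0 each.
If it is under cup 4 (prior 1/4): the dealer has 3 equally likely choices, so probability 1/3; weight (1/4)·(1/3) = 1/12.
The weights sum to 1/3.
So P(the pea under cup 1 | the dealer opened cup 2 and cup 3) = (1/4) / (1/3) = 3/4.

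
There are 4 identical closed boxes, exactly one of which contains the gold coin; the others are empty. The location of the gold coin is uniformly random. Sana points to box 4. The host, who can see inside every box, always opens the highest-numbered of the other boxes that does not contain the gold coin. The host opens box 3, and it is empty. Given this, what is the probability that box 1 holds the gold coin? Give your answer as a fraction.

Condition on the true location of the gold coin.
If it is in any of boxes 1, 2, and 4 (prior 1/4 each): box 3 is the highest-numbered option available, probability 1; weight (1/4)·1 = 1/4 each.
If it is in box 3 (prior 1/4): the host opened box 3, so this case is ruled out; weight (1/4)·0 = 0.
The weights sum to 3/4.
So P(the gold coin in box 1 | the host opened box 3) = (1/4) / (3/4) = 1/3.

1/3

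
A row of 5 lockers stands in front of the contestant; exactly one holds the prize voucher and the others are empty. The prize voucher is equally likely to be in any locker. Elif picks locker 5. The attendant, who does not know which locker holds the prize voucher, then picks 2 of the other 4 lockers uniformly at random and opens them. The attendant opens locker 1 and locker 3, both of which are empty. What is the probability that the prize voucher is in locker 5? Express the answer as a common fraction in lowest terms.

Condition on the true location of the prize voucher.
If it is in either of lockers 1 and 3 (prior 1/5 each): that locker was opened and seen not to hold the prize — ruled out; weight (1/5)·0 = 0 each.
If it is in any of lockers 2, 4, and 5 (prior 1/5 each): the attendant picks exactly this set with probability 1/6 regardless, and none is the prize; weight (1/5)·(1/6) = 1/30 each.
The weights sum to 1/10.
So P(the prize voucher in locker 5 | the attendant opened locker 1 and locker 3) = (1/30) / (1/10) = 1/3.

1/3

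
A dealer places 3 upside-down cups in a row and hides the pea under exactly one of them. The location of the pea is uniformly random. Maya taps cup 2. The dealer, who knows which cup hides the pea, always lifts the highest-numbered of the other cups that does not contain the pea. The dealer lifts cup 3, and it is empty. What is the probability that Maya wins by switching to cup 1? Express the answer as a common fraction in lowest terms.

1/2

Condition on the true location of the pea.
If it is under either of cups 1 and 2 (prior 1/3 each): cup 3 is the highest-numbered option available, probability 1; weight (1/3)·1 = 1/3 each.
If it is under cup 3 (prior 1/3): the dealer opened cup 3, so this case is ruled out; weight (1/3)·0 = 0.
The weights sum to 2/3.
So P(the pea under cup 1 | the dealer opened cup 3) = (1/3) / (2/3) = 1/2.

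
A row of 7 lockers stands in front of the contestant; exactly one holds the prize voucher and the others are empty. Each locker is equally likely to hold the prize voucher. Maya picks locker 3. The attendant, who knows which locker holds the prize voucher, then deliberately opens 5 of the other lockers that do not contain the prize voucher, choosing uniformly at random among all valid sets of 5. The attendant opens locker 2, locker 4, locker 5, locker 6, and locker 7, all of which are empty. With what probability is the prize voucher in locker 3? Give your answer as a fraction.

Apply Bayes' rule, conditioning on where the prize voucher actually is.
If it is in locker 1 (prior 1/7): the attendant has no choice, probability 1; weight (1/7)·1 = 1/7.
If it is in any of lockers 2, 4, 5, 6, and 7 (prior 1/7 each): that locker was opened and seen not to hold the prize — ruled out; weight (1/7)·0 = 0 each.
If it is in locker 3 (prior 1/7): the attendant has 6 equally likely choices, so probability 1/6; weight (1/7)·(1/6) = 1/42.
The weights sum to 1/6.
So P(the prize voucher in locker 3 | the attendant opened locker 2, locker 4, locker 5, locker 6, and locker 7) = (1/42) / (1/6) = 1/7.

1/7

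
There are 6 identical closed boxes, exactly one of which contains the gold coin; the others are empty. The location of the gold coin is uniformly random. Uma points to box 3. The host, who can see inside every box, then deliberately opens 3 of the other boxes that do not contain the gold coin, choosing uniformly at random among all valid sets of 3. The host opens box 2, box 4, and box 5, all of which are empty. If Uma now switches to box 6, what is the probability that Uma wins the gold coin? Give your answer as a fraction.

Apply Bayes' rule, conditioning on where the gold coin actually is.
If it is in either of boxes 1 and 6 (prior 1/6 each): the host has 4 equally likely choices, so probability 1/4; weight (1/6)·(1/4) = 1/24 each.
If it is in any of boxes 2, 4, and 5 (prior 1/6 each): that box was opened and seen not to hold the prize — ruled out; weight (1/6)·0 = 0 each.
If it is in box 3 (prior 1/6): the host has 10 equally likely choices, so probability 1/10; weight (1/6)·(1/10) = 1/60.
The weights sum to 1/10.
So P(the gold coin in box 6 | the host opened box 2, box 4, and box 5) = (1/24) / (1/10) = 5/12.

5/12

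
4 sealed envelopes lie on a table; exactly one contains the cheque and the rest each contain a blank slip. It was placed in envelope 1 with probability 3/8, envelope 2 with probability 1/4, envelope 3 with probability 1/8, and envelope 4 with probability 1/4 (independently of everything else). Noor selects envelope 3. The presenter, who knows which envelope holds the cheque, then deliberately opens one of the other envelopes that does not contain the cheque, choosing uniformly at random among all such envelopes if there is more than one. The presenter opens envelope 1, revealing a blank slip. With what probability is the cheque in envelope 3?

1/7

Condition on the true location of the cheque.
If it is in envelope 1 (prior 3/8): the presenter opened envelope 1, so this case is ruled out; weight (3/8)·0 = 0.
If it is in either of envelopes 2 and 4 (prior 1/4 each): the presenter has 2 equally likely choices, so probability 1/2; weight (1/4)·(1/2) = 1/8 each.
If it is in envelope 3 (prior 1/8): the presenter has 3 equally likely choices, so probability 1/3; weight (1/8)·(1/3) = 1/24.
The weights sum to 7/24.
So P(the cheque in envelope 3 | the presenter opened envelope 1) = (1/24) / (7/24) = 1/7.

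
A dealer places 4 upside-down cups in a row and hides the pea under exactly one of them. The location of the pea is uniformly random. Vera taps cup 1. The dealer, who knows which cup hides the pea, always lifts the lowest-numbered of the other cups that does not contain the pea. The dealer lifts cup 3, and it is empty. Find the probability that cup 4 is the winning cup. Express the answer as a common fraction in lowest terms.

Apply Bayes' rule, conditioning on where the pea actually is.
If it is under either of cups 1 and 4 (prior 1/4 each): the dealer would have opened cup 2 instead, probability 0; weight (1/4)·0 = 0 each.
If it is under cup 2 (prior 1/4): cup 3 is the lowest-numbered option available, probability 1; weight (1/4)·1 = 1/4.
If it is under cup 3 (prior 1/4): the dealer opened cup 3, so this case is ruled out; weight (1/4)·0 = 0.
The weights sum to 1/4.
So P(the pea under cup 4 | the dealer opened cup 3) = 0 / (1/4) = 0.

0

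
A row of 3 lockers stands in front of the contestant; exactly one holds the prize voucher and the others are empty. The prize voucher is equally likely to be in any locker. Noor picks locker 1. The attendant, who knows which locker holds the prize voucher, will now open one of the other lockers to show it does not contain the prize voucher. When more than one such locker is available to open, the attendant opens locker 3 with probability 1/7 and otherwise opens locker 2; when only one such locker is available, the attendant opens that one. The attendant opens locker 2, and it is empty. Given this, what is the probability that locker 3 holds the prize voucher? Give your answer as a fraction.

7/13

Condition on the true location of the prize voucher.
If it is in locker 1 (prior 1/3): locker 3 is available but not opened, probability 6/7; weight (1/3)·(6/7) = 2/7.
If it is in locker 2 (prior 1/3): the attendant opened locker 2, so this case is ruled out; weight (1/3)·0 = 0.
If it is in locker 3 (prior 1/3): only locker 2 is available, probability 1; weight (1/3)·1 = 1/3.
The weights sum to 13/21.
So P(the prize voucher in locker 3 | the attendant opened locker 2) = (1/3) / (13/21) = 7/13.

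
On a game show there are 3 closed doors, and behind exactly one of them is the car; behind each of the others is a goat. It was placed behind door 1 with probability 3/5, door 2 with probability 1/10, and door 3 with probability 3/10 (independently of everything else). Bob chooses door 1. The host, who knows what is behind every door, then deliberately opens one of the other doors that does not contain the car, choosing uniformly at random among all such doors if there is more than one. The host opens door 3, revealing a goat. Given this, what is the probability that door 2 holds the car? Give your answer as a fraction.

Condition on the true location of the car.
If it is behind door 1 (prior 3/5): the host has 2 equally likely choices, so probability 1/2; weight (3/5)·(1/2) = 3/10.
If it is behind door 2 (prior 1/10): the host has no choice, probability 1; weight (1/10)·1 = 1/10.
If it is behind door 3 (prior 3/10): the host opened door 3, so this case is ruled out; weight (3/10)·0 = 0.
The weights sum to 2/5.
So P(the car behind door 2 | the host opened door 3) = (1/10) / (2/5) = 1/4.

1/4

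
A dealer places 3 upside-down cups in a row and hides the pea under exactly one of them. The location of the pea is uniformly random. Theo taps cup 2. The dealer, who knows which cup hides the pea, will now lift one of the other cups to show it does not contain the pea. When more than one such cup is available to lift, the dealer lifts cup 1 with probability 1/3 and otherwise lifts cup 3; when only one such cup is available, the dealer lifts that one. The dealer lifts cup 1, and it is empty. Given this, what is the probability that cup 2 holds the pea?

Condition on the true location of the pea.
If it is under cup 1 (prior 1/3): the dealer opened cup 1, so this case is ruled out; weight (1/3)·0 = 0.
If it is under cup 2 (prior 1/3): cup 1 is available, opened with probability 1/3; weight (1/3)·(1/3) = 1/9.
If it is under cup 3 (prior 1/3): only cup 1 is available, probability 1; weight (1/3)·1 = 1/3.
The weights sum to 4/9.
So P(the pea under cup 2 | the dealer opened cup 1) = (1/9) / (4/9) = 1/4.

1/4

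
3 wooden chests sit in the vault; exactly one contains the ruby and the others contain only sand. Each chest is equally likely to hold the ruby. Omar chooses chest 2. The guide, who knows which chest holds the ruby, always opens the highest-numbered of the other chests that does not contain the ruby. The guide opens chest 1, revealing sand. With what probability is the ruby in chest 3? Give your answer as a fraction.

1

Apply Bayes' rule, conditioning on where the ruby actually is.
If it is in chest 1 (prior 1/3): the guide opened chest 1, so this case is ruled out; weight (1/3)·0 = 0.
If it is in chest 2 (prior 1/3): the guide would have opened chest 3 instead, probability 0; weight (1/3)·0 = 0.
If it is in chest 3 (prior 1/3): chest 1 is the highest-numbered option available, probability 1; weight (1/3)·1 = 1/3.
The weights sum to 1/3.
So P(the ruby in chest 3 | the guide opened chest 1) = (1/3) / (1/3) = 1.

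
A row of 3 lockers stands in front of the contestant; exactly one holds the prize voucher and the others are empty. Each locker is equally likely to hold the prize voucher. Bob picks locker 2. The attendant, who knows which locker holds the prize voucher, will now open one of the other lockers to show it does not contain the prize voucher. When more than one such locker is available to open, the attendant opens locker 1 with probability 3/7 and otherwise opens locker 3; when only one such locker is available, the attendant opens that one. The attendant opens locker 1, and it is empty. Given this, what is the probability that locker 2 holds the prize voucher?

Apply Bayes' rule, conditioning on where the prize voucher actually is.
If it is in locker 1 (prior 1/3): the attendant opened locker 1, so this case is ruled out; weight (1/3)·0 = 0.
If it is in locker 2 (prior 1/3): locker 1 is available, opened with probability 3/7; weight (1/3)·(3/7) = 1/7.
If it is in locker 3 (prior 1/3): only locker 1 is available, probability 1; weight (1/3)·1 = 1/3.
The weights sum to 10/21.
So P(the prize voucher in locker 2 | the attendant opened locker 1) = (1/7) / (10/21) = 3/10.

3/10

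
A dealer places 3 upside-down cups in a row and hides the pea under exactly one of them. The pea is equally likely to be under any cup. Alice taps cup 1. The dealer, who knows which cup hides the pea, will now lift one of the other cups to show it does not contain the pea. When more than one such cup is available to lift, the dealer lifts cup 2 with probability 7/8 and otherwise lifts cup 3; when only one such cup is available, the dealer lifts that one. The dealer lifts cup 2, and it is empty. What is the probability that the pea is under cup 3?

8/15

Apply Bayes' rule, conditioning on where the pea actually is.
If it is under cup 1 (prior 1/3): cup 2 is available, opened with probability 7/8; weight (1/3)·(7/8) = 7/24.
If it is under cup 2 (prior 1/3): the dealer opened cup 2, so this case is ruled out; weight (1/3)·0 = 0.
If it is under cup 3 (prior 1/3): only cup 2 is available, probability 1; weight (1/3)·1 = 1/3.
The weights sum to 5/8.
So P(the pea under cup 3 | the dealer opened cup 2) = (1/3) / (5/8) = 8/15.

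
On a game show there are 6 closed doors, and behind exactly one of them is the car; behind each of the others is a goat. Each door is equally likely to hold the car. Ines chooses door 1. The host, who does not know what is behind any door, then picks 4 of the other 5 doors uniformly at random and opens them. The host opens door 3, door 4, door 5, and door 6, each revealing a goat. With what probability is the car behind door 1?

Condition on the true location of the car.
If it is behind either of doors 1 and 2 (prior 1/6 each): the host picks exactly this set with probability 1/5 regardless, and none is the prize; weight (1/6)·(1/5) = 1/30 each.
If it is behind any of doors 3, 4, 5, and 6 (prior 1/6 each): that door was opened and seen not to hold the prize — ruled out; weight (1/6)·0 = 0 each.
The weights sum to 1/15.
So P(the car behind door 1 | the host opened door 3, door 4, door 5, and door 6) = (1/30) / (1/15) = 1/2.

1/2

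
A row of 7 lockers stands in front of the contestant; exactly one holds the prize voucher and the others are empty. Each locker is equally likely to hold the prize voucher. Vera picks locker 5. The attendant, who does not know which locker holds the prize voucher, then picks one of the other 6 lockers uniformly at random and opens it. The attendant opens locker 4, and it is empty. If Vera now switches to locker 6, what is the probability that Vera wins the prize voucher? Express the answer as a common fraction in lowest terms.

1/6

Because the attendant chose which locker to open without knowing where the prize voucher is, the choice is independent of the prize location. Learning that locker 4 does not hold the prize voucher simply rules out that one location and leaves the remaining 6 lockers still equally likely by symmetry.
So P(the prize voucher in locker 6) = 1/6.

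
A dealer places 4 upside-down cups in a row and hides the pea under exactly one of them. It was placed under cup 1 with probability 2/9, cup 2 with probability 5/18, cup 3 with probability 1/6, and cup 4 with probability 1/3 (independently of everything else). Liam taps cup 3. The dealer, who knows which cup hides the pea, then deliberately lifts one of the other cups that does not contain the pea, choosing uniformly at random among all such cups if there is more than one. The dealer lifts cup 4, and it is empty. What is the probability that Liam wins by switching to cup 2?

5/11

Condition on the true location of the pea.
If it is under cup 1 (prior 2/9): the dealer has 2 equally likely choices, so probability 1/2; weight (2/9)·(1/2) = 1/9.
If it is under cup 2 (prior 5/18): the dealer has 2 equally likely choices, so probability 1/2; weight (5/18)·(1/2) = 5/36.
If it is under cup 3 (prior 1/6): the dealer has 3 equally likely choices, so probability 1/3; weight (1/6)·(1/3) = 1/18.
If it is under cup 4 (prior 1/3): the dealer opened cup 4, so this case is ruled out; weight (1/3)·0 = 0.
The weights sum to 11/36.
So P(the pea under cup 2 | the dealer opened cup 4) = (5/36) / (11/36) = 5/11.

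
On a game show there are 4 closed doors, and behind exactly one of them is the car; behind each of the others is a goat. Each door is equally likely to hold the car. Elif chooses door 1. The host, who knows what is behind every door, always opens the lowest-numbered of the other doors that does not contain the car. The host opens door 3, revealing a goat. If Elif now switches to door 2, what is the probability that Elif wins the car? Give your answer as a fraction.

Apply Bayes' rule, conditioning on where the car actually is.
If it is behind either of doors 1 and 4 (prior 1/4 each): the host would have opened door 2 instead, probability 0; weight (1/4)·0 = 0 each.
If it is behind door 2 (prior 1/4): door 3 is the lowest-numbered option available, probability 1; weight (1/4)·1 = 1/4.
If it is behind door 3 (prior 1/4): the host opened door 3, so this case is ruled out; weight (1/4)·0 = 0.
The weights sum to 1/4.
So P(the car behind door 2 | the host opened door 3) = (1/4) / (1/4) = 1.

1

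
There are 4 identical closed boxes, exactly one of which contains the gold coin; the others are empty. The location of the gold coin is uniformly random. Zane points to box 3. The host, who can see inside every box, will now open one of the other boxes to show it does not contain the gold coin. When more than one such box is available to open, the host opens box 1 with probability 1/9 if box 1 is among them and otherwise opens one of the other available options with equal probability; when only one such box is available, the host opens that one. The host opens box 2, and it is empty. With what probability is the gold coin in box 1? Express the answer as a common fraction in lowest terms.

3/11

Condition on the true location of the gold coin.
If it is in box 1 (prior 1/4): box 1 holds the prize so is unavailable; the host chooses uniformly among the 2 others, probability 1/2; weight (1/4)·(1/2) = 1/8.
If it is in box 2 (prior 1/4): the host opened box 2, so this case is ruled out; weight (1/4)·0 = 0.
If it is in box 3 (prior 1/4): box 1 is available but not opened; box 2 gets probability (1 − 1/9)/2 = 4/9; weight (1/4)·(4/9) = 1/9.
If it is in box 4 (prior 1/4): box 1 is available but not opened, probability 8/9; weight (1/4)·(8/9) = 2/9.
The weights sum to 11/24.
So P(the gold coin in box 1 | the host opened box 2) = (1/8) / (11/24) = 3/11.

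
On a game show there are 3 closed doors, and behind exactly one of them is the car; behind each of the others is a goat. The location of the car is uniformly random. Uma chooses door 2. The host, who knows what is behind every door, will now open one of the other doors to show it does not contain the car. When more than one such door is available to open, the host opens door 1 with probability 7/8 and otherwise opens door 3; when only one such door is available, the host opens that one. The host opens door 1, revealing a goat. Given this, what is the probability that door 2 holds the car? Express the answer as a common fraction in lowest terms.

Apply Bayes' rule, conditioning on where the car actually is.
If it is behind door 1 (prior 1/3): the host opened door 1, so this case is ruled out; weight (1/3)·0 = 0.
If it is behind door 2 (prior 1/3): door 1 is available, opened with probability 7/8; weight (1/3)·(7/8) = 7/24.
If it is behind door 3 (prior 1/3): only door 1 is available, probability 1; weight (1/3)·1 = 1/3.
The weights sum to 5/8.
So P(the car behind door 2 | the host opened door 1) = (7/24) / (5/8) = 7/15.

7/15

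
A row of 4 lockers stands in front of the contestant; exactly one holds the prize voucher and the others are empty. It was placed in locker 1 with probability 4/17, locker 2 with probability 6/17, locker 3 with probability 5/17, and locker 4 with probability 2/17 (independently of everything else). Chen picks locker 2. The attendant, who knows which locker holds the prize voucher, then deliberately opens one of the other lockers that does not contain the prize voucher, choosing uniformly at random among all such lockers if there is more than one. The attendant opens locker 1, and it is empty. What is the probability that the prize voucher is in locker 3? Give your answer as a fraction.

5/11

Condition on the true location of the prize voucher.
If it is in locker 1 (prior 4/17): the attendant opened locker 1, so this case is ruled out; weight (4/17)·0 = 0.
If it is in locker 2 (prior 6/17): the attendant has 3 equally likely choices, so probability 1/3; weight (6/17)·(1/3) = 2/17.
If it is in locker 3 (prior 5/17): the attendant has 2 equally likely choices, so probability 1/2; weight (5/17)·(1/2) = 5/34.
If it is in locker 4 (prior 2/17): the attendant has 2 equally likely choices, so probability 1/2; weight (2/17)·(1/2) = 1/17.
The weights sum to 11/34.
So P(the prize voucher in locker 3 | the attendant opened locker 1) = (5/34) / (11/34) = 5/11.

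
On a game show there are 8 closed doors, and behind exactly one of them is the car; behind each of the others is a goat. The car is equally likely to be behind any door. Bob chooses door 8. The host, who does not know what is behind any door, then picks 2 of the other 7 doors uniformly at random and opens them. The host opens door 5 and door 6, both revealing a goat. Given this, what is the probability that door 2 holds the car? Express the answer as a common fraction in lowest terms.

Apply Bayes' rule, conditioning on where the car actually is.
If it is behind any of doors 1, 2, 3, 4, 7, and 8 (prior 1/8 each): the host picks exactly this set with probability 1/21 regardless, and none is the prize; weight (1/8)·(1/21) = 1/168 each.
If it is behind either of doors 5 and 6 (prior 1/8 each): that door was opened and seen not to hold the prize — ruled out; weight (1/8)·0 = 0 each.
The weights sum to 1/28.
So P(the car behind door 2 | the host opened door 5 and door 6) = (1/168) / (1/28) = 1/6.

1/6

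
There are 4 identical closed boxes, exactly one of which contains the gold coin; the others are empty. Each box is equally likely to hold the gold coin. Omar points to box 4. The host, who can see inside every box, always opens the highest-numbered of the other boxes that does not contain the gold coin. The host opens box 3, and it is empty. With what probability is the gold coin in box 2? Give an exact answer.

Apply Bayes' rule, conditioning on where the gold coin actually is.
If it is in any of boxes 1, 2, and 4 (prior 1/4 each): box 3 is the highest-numbered option available, probability 1; weight (1/4)·1 = 1/4 each.
If it is in box 3 (prior 1/4): the host opened box 3, so this case is ruled out; weight (1/4)·0 = 0.
The weights sum to 3/4.
So P(the gold coin in box 2 | the host opened box 3) = (1/4) / (3/4) = 1/3.

1/3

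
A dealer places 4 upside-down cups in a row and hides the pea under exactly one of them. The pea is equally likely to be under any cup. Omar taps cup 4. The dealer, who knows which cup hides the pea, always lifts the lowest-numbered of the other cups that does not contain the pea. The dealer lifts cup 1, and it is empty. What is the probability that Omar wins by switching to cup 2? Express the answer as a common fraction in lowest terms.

1/3

Apply Bayes' rule, conditioning on where the pea actually is.
If it is under cup 1 (prior 1/4): the dealer opened cup 1, so this case is ruled out; weight (1/4)·0 = 0.
If it is under any of cups 2, 3, and 4 (prior 1/4 each): cup 1 is the lowest-numbered option available, probability 1; weight (1/4)·1 = 1/4 each.
The weights sum to 3/4.
So P(the pea under cup 2 | the dealer opened cup 1) = (1/4) / (3/4) = 1/3.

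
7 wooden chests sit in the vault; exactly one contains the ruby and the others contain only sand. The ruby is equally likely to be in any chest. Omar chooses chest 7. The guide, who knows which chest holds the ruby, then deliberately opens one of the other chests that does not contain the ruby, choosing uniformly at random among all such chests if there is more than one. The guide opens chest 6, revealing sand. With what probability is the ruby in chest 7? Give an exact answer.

Apply Bayes' rule, conditioning on where the ruby actually is.
If it is in any of chests 1, 2, 3, 4, and 5 (prior 1/7 each): the guide has 5 equally likely choices, so probability 1/5; weight (1/7)·(1/5) = 1/35 each.
If it is in chest 6 (prior 1/7): the guide opened chest 6, so this case is ruled out; weight (1/7)·0 = 0.
If it is in chest 7 (prior 1/7): the guide has 6 equally likely choices, so probability 1/6; weight (1/7)·(1/6) = 1/42.
The weights sum to 1/6.
So P(the ruby in chest 7 | the guide opened chest 6) = (1/42) / (1/6) = 1/7.

1/7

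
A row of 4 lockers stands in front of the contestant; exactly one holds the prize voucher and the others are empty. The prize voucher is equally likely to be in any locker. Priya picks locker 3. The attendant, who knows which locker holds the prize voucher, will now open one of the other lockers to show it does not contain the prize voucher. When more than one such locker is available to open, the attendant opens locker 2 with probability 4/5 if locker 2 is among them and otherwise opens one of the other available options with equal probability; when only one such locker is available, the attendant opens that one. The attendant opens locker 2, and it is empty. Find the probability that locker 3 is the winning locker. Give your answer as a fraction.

Condition on the true location of the prize voucher.
If it is in any of lockers 1, 3, and 4 (prior 1/4 each): locker 2 is available, opened with probability 4/5; weight (1/4)·(4/5) = 1/5 each.
If it is in locker 2 (prior 1/4): the attendant opened locker 2, so this case is ruled out; weight (1/4)·0 = 0.
The weights sum to 3/5.
So P(the prize voucher in locker 3 | the attendant opened locker 2) = (1/5) / (3/5) = 1/3.

1/3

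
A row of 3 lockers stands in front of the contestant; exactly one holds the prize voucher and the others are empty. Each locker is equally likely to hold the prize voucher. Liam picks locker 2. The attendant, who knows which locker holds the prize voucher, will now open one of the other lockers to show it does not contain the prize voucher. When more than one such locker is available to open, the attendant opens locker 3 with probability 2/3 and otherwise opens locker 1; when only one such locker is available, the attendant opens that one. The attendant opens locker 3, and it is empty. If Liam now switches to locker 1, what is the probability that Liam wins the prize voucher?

Apply Bayes' rule, conditioning on where the prize voucher actually is.
If it is in locker 1 (prior 1/3): only locker 3 is available, probability 1; weight (1/3)·1 = 1/3.
If it is in locker 2 (prior 1/3): locker 3 is available, opened with probability 2/3; weight (1/3)·(2/3) = 2/9.
If it is in locker 3 (prior 1/3): the attendant opened locker 3, so this case is ruled out; weight (1/3)·0 = 0.
The weights sum to 5/9.
So P(the prize voucher in locker 1 | the attendant opened locker 3) = (1/3) / (5/9) = 3/5.

3/5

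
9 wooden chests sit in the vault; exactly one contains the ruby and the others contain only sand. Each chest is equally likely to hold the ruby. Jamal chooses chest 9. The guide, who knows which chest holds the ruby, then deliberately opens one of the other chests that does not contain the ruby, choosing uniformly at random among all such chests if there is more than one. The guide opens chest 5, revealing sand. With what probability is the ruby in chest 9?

1/9

Consider each possible location of the ruby in turn.
If it is in any of chests 1, 2, 3, 4, 6, 7, and 8 (prior 1/9 each): the guide has 7 equally likely choices, so probability 1/7; weight (1/9)·(1/7) = 1/63 each.
If it is in chest 5 (prior 1/9): the guide opened chest 5, so this case is ruled out; weight (1/9)·0 = 0.
If it is in chest 9 (prior 1/9): the guide has 8 equally likely choices, so probability 1/8; weight (1/9)·(1/8) = 1/72.
The weights sum to 1/8.
So P(the ruby in chest 9 | the guide opened chest 5) = (1/72) / (1/8) = 1/9.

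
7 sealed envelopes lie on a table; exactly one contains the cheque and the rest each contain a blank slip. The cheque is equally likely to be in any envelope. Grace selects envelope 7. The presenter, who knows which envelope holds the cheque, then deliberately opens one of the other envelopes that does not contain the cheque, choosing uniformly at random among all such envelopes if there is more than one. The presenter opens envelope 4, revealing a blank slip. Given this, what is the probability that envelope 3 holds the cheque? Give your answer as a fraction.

Apply Bayes' rule, conditioning on where the cheque actually is.
If it is in any of envelopes 1, 2, 3, 5, and 6 (prior 1/7 each): the presenter has 5 equally likely choices, so probability 1/5; weight (1/7)·(1/5) = 1/35 each.
If it is in envelope 4 (prior 1/7): the presenter opened envelope 4, so this case is ruled out; weight (1/7)·0 = 0.
If it is in envelope 7 (prior 1/7): the presenter has 6 equally likely choices, so probability 1/6; weight (1/7)·(1/6) = 1/42.
The weights sum to 1/6.
So P(the cheque in envelope 3 | the presenter opened envelope 4) = (1/35) / (1/6) = 6/35.

6/35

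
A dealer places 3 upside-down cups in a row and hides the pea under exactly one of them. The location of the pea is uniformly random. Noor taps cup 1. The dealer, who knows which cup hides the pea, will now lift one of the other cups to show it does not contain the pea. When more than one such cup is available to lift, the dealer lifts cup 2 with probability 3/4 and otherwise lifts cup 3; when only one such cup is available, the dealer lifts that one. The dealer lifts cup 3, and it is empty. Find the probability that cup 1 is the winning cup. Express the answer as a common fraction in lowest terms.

1/5

Consider each possible location of the pea in turn.
If it is under cup 1 (prior 1/3): cup 2 is available but not opened, probability 1/4; weight (1/3)·(1/4) = 1/12.
If it is under cup 2 (prior 1/3): only cup 3 is available, probability 1; weight (1/3)·1 = 1/3.
If it is under cup 3 (prior 1/3): the dealer opened cup 3, so this case is ruled out; weight (1/3)·0 = 0.
The weights sum to 5/12.
So P(the pea under cup 1 | the dealer opened cup 3) = (1/12) / (5/12) = 1/5.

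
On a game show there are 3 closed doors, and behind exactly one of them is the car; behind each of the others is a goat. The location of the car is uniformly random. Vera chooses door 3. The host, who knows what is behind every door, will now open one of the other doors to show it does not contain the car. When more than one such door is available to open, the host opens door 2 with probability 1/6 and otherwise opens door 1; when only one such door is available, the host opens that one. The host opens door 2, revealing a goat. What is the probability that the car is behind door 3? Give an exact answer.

Consider each possible location of the car in turn.
If it is behind door 1 (prior 1/3): only door 2 is available, probability 1; weight (1/3)·1 = 1/3.
If it is behind door 2 (prior 1/3): the host opened door 2, so this case is ruled out; weight (1/3)·0 = 0.
If it is behind door 3 (prior 1/3): door 2 is available, opened with probability 1/6; weight (1/3)·(1/6) = 1/18.
The weights sum to 7/18.
So P(the car behind door 3 | the host opened door 2) = (1/18) / (7/18) = 1/7.

1/7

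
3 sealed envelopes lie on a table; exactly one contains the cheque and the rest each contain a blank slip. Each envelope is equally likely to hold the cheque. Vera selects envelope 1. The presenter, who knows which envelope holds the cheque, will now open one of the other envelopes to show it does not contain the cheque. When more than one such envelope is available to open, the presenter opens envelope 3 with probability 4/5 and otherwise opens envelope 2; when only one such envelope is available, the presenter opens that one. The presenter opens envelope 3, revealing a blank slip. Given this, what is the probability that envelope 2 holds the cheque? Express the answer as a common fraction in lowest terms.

Consider each possible location of the cheque in turn.
If it is in envelope 1 (prior 1/3): envelope 3 is available, opened with probability 4/5; weight (1/3)·(4/5) = 4/15.
If it is in envelope 2 (prior 1/3): only envelope 3 is available, probability 1; weight (1/3)·1 = 1/3.
If it is in envelope 3 (prior 1/3): the presenter opened envelope 3, so this case is ruled out; weight (1/3)·0 = 0.
The weights sum to 3/5.
So P(the cheque in envelope 2 | the presenter opened envelope 3) = (1/3) / (3/5) = 5/9.

5/9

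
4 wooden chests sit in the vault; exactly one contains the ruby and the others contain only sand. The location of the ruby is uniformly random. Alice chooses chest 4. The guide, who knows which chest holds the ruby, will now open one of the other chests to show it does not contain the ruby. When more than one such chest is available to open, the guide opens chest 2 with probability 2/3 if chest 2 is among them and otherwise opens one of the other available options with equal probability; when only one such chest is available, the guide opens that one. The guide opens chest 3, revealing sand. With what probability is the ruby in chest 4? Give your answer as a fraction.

Consider each possible location of the ruby in turn.
If it is in chest 1 (prior 1/4): chest 2 is available but not opened, probability 1/3; weight (1/4)·(1/3) = 1/12.
If it is in chest 2 (prior 1/4): chest 2 holds the prize so is unavailable; the guide chooses uniformly among the 2 others, probability 1/2; weight (1/4)·(1/2) = 1/8.
If it is in chest 3 (prior 1/4): the guide opened chest 3, so this case is ruled out; weight (1/4)·0 = 0.
If it is in chest 4 (prior 1/4): chest 2 is available but not opened; chest 3 gets probability (1 − 2/3)/2 = 1/6; weight (1/4)·(1/6) = 1/24.
The weights sum to 1/4.
So P(the ruby in chest 4 | the guide opened chest 3) = (1/24) / (1/4) = 1/6.

1/6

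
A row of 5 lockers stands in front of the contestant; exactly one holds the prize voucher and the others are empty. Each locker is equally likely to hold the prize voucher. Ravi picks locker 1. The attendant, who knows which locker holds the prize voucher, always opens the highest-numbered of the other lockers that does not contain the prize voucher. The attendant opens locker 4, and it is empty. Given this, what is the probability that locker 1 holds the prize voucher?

Apply Bayes' rule, conditioning on where the prize voucher actually is.
If it is in any of lockers 1, 2, and 3 (prior 1/5 each): the attendant would have opened locker 5 instead, probability 0; weight (1/5)·0 = 0 each.
If it is in locker 4 (prior 1/5): the attendant opened locker 4, so this case is ruled out; weight (1/5)·0 = 0.
If it is in locker 5 (prior 1/5): locker 4 is the highest-numbered option available, probability 1; weight (1/5)·1 = 1/5.
The weights sum to 1/5.
So P(the prize voucher in locker 1 | the attendant opened locker 4) = 0 / (1/5) = 0.

0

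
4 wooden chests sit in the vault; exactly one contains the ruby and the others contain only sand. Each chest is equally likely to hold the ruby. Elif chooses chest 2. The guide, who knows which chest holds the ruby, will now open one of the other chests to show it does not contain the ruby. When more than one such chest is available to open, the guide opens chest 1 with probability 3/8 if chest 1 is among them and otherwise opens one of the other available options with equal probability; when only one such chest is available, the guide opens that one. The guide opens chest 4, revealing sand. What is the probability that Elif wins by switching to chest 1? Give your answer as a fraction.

8/23

Consider each possible location of the ruby in turn.
If it is in chest 1 (prior 1/4): chest 1 holds the prize so is unavailable; the guide chooses uniformly among the 2 others, probability 1/2; weight (1/4)·(1/2) = 1/8.
If it is in chest 2 (prior 1/4): chest 1 is available but not opened; chest 4 gets probability (1 − 3/8)/2 = 5/16; weight (1/4)·(5/16) = 5/64.
If it is in chest 3 (prior 1/4): chest 1 is available but not opened, probability 5/8; weight (1/4)·(5/8) = 5/32.
If it is in chest 4 (prior 1/4): the guide opened chest 4, so this case is ruled out; weight (1/4)·0 = 0.
The weights sum to 23/64.
So P(the ruby in chest 1 | the guide opened chest 4) = (1/8) / (23/64) = 8/23.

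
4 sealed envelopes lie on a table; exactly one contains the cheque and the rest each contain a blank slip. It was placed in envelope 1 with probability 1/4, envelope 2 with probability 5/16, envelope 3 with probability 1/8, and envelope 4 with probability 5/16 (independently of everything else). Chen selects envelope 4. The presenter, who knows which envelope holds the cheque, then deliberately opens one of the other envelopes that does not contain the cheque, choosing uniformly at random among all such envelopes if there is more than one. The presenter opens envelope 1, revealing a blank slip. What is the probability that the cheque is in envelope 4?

Apply Bayes' rule, conditioning on where the cheque actually is.
If it is in envelope 1 (prior 1/4): the presenter opened envelope 1, so this case is ruled out; weight (1/4)·0 = 0.
If it is in envelope 2 (prior 5/16): the presenter has 2 equally likely choices, so probability 1/2; weight (5/16)·(1/2) = 5/32.
If it is in envelope 3 (prior 1/8): the presenter has 2 equally likely choices, so probability 1/2; weight (1/8)·(1/2) = 1/16.
If it is in envelope 4 (prior 5/16): the presenter has 3 equally likely choices, so probability 1/3; weight (5/16)·(1/3) = 5/48.
The weights sum to 31/96.
So P(the cheque in envelope 4 | the presenter opened envelope 1) = (5/48) / (31/96) = 10/31.

10/31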